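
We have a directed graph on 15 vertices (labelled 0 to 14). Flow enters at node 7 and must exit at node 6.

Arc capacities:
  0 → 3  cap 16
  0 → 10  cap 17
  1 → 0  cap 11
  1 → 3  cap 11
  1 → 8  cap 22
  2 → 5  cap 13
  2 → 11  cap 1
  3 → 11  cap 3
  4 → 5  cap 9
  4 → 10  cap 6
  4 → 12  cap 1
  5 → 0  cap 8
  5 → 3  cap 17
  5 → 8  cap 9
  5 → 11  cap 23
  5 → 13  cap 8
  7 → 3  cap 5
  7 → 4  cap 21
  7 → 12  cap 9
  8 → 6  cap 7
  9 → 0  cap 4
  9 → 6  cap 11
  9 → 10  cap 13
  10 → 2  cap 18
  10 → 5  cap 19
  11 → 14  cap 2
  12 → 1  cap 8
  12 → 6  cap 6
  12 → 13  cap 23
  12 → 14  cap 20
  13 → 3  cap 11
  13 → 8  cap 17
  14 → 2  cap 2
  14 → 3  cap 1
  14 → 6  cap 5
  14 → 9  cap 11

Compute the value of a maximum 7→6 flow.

augment #1: 7→12→6 bottleneck 6, total now 6
augment #2: 7→12→14→6 bottleneck 3, total now 9
augment #3: 7→3→11→14→6 bottleneck 2, total now 11
augment #4: 7→4→5→8→6 bottleneck 7, total now 18
augment #5: 7→4→12→14→9→6 bottleneck 1, total now 19

Maximum flow value: 19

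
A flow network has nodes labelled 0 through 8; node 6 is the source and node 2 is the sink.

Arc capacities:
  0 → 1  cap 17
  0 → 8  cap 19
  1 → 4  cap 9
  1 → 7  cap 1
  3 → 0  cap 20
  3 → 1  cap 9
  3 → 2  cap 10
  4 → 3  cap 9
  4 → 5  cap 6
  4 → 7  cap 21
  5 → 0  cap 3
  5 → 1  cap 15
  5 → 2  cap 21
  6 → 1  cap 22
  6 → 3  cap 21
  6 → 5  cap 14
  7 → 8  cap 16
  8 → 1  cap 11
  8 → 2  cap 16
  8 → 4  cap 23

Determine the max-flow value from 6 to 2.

augment #1: 6→3→2 bottleneck 10, total now 10
augment #2: 6→5→2 bottleneck 14, total now 24
augment #3: 6→1→4→5→2 bottleneck 6, total now 30
augment #4: 6→1→7→8→2 bottleneck 1, total now 31
augment #5: 6→3→0→8→2 bottleneck 11, total now 42
augment #6: 6→1→4→7→8→2 bottleneck 3, total now 45

Maximum flow value: 45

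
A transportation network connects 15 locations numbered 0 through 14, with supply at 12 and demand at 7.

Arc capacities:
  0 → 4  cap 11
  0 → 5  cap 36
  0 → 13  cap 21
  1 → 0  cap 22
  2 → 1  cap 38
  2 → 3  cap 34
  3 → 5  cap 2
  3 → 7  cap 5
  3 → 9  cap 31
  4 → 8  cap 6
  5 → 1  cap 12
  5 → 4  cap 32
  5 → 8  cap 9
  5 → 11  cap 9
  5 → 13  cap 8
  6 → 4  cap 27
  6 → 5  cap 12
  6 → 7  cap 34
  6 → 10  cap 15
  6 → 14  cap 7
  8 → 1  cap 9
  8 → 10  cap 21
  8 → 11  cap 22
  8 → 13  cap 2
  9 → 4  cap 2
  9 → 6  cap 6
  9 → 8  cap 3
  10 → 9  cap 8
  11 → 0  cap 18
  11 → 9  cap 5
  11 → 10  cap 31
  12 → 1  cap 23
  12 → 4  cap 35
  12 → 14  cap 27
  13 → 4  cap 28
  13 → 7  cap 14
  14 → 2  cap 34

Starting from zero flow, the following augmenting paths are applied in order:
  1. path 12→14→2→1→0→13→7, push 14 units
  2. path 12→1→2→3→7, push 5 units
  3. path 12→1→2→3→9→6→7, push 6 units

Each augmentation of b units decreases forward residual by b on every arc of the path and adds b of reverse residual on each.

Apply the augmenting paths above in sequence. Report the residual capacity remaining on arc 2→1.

Residual capacity of (2,1): 35

after path 1 (12→14→2→1→0→13→7, push 14): res(2,1)=24
after path 2 (12→1→2→3→7, push 5): res(2,1)=29
after path 3 (12→1→2→3→9→6→7, push 6): res(2,1)=35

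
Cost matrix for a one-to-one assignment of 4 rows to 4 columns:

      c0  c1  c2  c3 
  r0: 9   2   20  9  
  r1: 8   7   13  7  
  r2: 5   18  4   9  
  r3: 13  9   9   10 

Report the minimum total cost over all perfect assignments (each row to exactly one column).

Minimum assignment cost: 23

optimal assignment: row0→col1 (cost 2), row1→col3 (cost 7), row2→col0 (cost 5), row3→col2 (cost 9)
total = 2 + 7 + 5 + 9 = 23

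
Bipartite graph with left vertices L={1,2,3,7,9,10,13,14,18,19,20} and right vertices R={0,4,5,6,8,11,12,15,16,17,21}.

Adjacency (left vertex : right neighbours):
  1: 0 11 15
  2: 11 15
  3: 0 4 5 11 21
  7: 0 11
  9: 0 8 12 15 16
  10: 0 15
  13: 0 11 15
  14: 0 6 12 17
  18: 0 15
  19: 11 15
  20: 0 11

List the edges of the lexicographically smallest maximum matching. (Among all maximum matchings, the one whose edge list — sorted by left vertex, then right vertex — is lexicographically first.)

Lex-smallest maximum matching: {(1,0), (2,11), (3,4), (9,8), (10,15), (14,6)}

|M| = 6 (so the lex-smallest maximum matching has 6 edges)
process left vertices in ascending order; for each, take the smallest-labelled available neighbour that still permits 6 edges overall, or leave it unmatched if none does
lex-smallest matching: {1-0, 2-11, 3-4, 9-8, 10-15, 14-6}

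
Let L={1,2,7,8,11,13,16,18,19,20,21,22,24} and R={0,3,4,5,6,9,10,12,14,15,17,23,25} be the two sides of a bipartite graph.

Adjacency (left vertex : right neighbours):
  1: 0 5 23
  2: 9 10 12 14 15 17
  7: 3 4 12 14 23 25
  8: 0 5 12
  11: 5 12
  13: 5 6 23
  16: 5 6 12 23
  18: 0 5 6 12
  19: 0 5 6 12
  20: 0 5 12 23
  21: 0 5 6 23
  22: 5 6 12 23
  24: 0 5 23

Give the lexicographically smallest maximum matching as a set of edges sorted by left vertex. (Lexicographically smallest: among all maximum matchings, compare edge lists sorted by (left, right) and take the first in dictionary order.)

Lex-smallest maximum matching: {(1,0), (2,9), (7,3), (8,5), (11,12), (13,6), (16,23)}

|M| = 7 (so the lex-smallest maximum matching has 7 edges)
process left vertices in ascending order; for each, take the smallest-labelled available neighbour that still permits 7 edges overall, or leave it unmatched if none does
lex-smallest matching: {1-0, 2-9, 7-3, 8-5, 11-12, 13-6, 16-23}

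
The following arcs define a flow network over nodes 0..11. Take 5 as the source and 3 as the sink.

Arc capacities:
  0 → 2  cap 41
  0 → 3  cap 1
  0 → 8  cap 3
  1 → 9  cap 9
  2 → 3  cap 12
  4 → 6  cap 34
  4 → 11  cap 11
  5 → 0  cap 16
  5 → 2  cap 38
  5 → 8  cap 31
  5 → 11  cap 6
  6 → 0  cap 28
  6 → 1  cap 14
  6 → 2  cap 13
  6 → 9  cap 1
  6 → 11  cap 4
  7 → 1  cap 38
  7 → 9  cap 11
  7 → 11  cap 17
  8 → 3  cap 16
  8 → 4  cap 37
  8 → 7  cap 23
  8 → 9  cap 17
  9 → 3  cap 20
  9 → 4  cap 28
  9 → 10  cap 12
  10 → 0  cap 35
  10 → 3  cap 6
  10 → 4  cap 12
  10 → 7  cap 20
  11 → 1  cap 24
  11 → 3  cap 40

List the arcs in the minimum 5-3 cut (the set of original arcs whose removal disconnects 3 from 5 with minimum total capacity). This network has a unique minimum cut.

Min-cut arcs: {(0,3), (0,8), (2,3), (5,8), (5,11)} (total capacity 53)

augment #1: 5→0→3 push 1
augment #2: 5→2→3 push 12
augment #3: 5→8→3 push 16
augment #4: 5→11→3 push 6
augment #5: 5→8→9→3 push 15
augment #6: 5→0→8→9→3 push 2
augment #7: 5→0→8→4→11→3 push 1
max flow = 53; residual-reachable set from 5 gives S-side
cut edges (S→T): {(0,3), (0,8), (2,3), (5,8), (5,11)} total cap 53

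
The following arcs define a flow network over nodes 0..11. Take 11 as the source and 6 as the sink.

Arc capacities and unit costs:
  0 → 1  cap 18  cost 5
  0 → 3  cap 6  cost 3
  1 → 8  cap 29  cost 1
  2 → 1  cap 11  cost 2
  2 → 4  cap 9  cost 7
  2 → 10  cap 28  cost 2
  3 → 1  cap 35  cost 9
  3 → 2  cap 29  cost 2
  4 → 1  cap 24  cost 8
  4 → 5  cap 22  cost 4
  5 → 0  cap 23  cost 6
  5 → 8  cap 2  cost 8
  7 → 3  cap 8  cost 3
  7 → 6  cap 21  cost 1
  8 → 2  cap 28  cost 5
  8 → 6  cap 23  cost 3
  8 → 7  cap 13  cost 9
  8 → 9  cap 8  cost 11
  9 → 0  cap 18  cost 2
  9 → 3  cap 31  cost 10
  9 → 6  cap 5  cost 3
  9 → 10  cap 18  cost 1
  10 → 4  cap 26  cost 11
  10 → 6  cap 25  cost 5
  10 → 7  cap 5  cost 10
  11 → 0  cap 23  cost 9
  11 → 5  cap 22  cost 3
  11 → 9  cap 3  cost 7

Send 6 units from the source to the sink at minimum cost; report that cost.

shortest-cost path #1: 11→9→6 push 3 @ unit cost 10 (adds 30)
shortest-cost path #2: 11→5→8→6 push 2 @ unit cost 14 (adds 28)
shortest-cost path #3: 11→0→1→8→6 push 1 @ unit cost 18 (adds 18)
total cost = 76

Minimum cost for 6 units: 76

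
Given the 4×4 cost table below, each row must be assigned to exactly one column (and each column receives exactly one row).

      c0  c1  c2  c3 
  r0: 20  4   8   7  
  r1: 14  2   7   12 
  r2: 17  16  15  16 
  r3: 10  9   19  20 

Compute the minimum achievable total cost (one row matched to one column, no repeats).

Minimum assignment cost: 34

optimal assignment: row0→col3 (cost 7), row1→col1 (cost 2), row2→col2 (cost 15), row3→col0 (cost 10)
total = 7 + 2 + 15 + 10 = 34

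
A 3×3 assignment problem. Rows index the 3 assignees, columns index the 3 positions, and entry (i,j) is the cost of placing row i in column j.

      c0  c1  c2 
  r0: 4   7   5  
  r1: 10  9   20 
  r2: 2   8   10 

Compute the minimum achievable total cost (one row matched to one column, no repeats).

Minimum assignment cost: 16

optimal assignment: row0→col2 (cost 5), row1→col1 (cost 9), row2→col0 (cost 2)
total = 5 + 9 + 2 = 16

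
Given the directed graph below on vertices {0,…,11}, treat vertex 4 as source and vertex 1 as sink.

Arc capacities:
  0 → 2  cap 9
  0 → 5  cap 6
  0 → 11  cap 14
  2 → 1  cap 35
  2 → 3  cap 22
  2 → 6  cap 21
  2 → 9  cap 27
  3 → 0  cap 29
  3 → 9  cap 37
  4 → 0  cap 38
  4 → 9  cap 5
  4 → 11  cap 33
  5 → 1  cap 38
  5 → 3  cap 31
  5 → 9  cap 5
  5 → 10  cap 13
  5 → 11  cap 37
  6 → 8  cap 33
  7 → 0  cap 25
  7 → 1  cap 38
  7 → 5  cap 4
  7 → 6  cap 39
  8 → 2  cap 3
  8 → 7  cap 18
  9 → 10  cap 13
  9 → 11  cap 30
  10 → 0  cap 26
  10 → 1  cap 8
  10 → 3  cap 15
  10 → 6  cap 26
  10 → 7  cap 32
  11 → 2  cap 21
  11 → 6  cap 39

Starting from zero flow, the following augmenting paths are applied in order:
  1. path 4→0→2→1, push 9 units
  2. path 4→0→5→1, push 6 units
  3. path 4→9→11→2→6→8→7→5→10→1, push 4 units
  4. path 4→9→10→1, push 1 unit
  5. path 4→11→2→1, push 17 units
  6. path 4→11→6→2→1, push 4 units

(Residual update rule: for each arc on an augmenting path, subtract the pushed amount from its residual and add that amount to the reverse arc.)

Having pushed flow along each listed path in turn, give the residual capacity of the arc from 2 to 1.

Residual capacity of (2,1): 5

after path 1 (4→0→2→1, push 9): res(2,1)=26
after path 2 (4→0→5→1, push 6): res(2,1)=26
after path 3 (4→9→11→2→6→8→7→5→10→1, push 4): res(2,1)=26
after path 4 (4→9→10→1, push 1): res(2,1)=26
after path 5 (4→11→2→1, push 17): res(2,1)=9
after path 6 (4→11→6→2→1, push 4): res(2,1)=5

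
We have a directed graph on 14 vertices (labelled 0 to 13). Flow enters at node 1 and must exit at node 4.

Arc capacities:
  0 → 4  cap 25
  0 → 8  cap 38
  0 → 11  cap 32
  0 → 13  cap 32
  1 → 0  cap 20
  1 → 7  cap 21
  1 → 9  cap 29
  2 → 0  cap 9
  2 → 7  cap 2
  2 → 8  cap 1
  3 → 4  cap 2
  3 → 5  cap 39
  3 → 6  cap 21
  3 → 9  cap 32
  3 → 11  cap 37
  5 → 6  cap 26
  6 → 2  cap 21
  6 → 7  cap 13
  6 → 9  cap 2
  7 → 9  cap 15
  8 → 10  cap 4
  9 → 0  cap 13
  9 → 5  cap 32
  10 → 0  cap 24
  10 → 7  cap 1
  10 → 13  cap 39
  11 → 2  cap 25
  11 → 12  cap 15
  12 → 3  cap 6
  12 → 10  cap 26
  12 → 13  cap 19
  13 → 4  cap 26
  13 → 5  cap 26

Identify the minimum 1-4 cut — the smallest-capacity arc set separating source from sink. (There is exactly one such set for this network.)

augment #1: 1→0→4 push 20
augment #2: 1→9→0→4 push 5
augment #3: 1→9→0→13→4 push 8
augment #4: 1→9→5→6→2→0→13→4 push 9
augment #5: 1→9→5→6→2→8→10→13→4 push 1
max flow = 43; residual-reachable set from 1 gives S-side
cut edges (S→T): {(1,0), (2,0), (2,8), (9,0)} total cap 43

Min-cut arcs: {(1,0), (2,0), (2,8), (9,0)} (total capacity 43)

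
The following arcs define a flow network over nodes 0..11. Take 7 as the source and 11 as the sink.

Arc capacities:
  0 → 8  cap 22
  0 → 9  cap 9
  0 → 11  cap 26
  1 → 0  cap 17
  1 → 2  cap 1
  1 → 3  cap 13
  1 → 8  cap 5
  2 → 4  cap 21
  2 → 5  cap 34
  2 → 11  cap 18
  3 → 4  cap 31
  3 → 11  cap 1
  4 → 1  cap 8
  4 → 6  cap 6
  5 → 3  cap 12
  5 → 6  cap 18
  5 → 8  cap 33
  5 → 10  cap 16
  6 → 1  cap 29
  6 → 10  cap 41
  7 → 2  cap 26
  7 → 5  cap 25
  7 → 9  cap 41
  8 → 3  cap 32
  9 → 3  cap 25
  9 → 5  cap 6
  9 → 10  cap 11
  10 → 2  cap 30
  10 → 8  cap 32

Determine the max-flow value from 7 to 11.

Maximum flow value: 36

augment #1: 7→2→11 bottleneck 18, total now 18
augment #2: 7→5→3→11 bottleneck 1, total now 19
augment #3: 7→2→4→1→0→11 bottleneck 8, total now 27
augment #4: 7→5→6→1→0→11 bottleneck 9, total now 36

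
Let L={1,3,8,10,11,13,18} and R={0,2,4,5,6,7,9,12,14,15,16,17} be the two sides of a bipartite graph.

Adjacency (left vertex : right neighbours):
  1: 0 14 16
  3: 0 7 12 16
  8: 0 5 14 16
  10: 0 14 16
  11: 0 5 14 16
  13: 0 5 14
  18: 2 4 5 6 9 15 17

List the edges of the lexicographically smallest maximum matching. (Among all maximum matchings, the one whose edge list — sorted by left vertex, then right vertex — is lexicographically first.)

Lex-smallest maximum matching: {(1,0), (3,7), (8,5), (10,14), (11,16), (18,2)}

|M| = 6 (so the lex-smallest maximum matching has 6 edges)
process left vertices in ascending order; for each, take the smallest-labelled available neighbour that still permits 6 edges overall, or leave it unmatched if none does
lex-smallest matching: {1-0, 3-7, 8-5, 10-14, 11-16, 18-2}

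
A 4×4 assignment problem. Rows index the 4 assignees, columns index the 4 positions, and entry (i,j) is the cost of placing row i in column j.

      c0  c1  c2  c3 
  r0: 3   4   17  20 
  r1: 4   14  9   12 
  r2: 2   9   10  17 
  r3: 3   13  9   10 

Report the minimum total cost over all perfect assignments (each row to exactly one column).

Minimum assignment cost: 25

optimal assignment: row0→col1 (cost 4), row1→col2 (cost 9), row2→col0 (cost 2), row3→col3 (cost 10)
total = 4 + 9 + 2 + 10 = 25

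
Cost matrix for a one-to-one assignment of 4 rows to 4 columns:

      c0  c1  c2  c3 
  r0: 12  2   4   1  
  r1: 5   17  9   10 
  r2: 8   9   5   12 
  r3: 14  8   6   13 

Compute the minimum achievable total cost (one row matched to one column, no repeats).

Minimum assignment cost: 19

optimal assignment: row0→col3 (cost 1), row1→col0 (cost 5), row2→col2 (cost 5), row3→col1 (cost 8)
total = 1 + 5 + 5 + 8 = 19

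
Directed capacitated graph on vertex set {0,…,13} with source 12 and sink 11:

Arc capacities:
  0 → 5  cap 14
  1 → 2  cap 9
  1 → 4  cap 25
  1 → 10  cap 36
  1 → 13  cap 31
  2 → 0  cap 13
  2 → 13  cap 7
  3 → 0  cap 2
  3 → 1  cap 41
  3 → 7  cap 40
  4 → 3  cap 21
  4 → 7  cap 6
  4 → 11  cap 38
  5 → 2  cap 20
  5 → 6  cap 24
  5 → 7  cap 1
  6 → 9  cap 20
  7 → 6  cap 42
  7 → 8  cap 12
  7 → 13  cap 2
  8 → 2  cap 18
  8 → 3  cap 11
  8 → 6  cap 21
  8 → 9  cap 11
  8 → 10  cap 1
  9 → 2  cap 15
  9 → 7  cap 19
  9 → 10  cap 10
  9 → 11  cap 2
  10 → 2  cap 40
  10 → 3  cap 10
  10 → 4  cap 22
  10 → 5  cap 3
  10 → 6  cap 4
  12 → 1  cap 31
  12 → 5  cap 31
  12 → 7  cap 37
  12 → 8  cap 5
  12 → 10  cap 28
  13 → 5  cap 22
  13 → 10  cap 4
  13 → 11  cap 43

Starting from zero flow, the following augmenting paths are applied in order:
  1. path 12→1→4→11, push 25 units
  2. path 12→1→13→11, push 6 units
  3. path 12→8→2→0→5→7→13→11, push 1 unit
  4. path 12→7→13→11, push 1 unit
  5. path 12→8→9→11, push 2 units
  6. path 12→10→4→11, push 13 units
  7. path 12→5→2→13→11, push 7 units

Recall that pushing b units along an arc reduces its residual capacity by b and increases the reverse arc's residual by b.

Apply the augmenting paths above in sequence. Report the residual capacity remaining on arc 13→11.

Residual capacity of (13,11): 28

after path 1 (12→1→4→11, push 25): res(13,11)=43
after path 2 (12→1→13→11, push 6): res(13,11)=37
after path 3 (12→8→2→0→5→7→13→11, push 1): res(13,11)=36
after path 4 (12→7→13→11, push 1): res(13,11)=35
after path 5 (12→8→9→11, push 2): res(13,11)=35
after path 6 (12→10→4→11, push 13): res(13,11)=35
after path 7 (12→5→2→13→11, push 7): res(13,11)=28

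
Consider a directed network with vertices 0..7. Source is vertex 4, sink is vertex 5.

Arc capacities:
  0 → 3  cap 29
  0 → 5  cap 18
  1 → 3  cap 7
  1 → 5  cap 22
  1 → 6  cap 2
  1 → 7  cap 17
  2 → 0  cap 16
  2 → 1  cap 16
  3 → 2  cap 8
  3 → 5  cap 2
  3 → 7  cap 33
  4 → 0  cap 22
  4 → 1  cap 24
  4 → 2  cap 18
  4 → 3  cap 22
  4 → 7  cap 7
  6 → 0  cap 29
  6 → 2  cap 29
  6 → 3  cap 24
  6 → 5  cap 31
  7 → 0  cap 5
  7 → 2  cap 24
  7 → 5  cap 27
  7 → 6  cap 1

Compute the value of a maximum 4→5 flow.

Maximum flow value: 72

augment #1: 4→0→5 bottleneck 18, total now 18
augment #2: 4→1→5 bottleneck 22, total now 40
augment #3: 4→3→5 bottleneck 2, total now 42
augment #4: 4→7→5 bottleneck 7, total now 49
augment #5: 4→1→6→5 bottleneck 2, total now 51
augment #6: 4→3→7→5 bottleneck 20, total now 71
augment #7: 4→0→3→7→6→5 bottleneck 1, total now 72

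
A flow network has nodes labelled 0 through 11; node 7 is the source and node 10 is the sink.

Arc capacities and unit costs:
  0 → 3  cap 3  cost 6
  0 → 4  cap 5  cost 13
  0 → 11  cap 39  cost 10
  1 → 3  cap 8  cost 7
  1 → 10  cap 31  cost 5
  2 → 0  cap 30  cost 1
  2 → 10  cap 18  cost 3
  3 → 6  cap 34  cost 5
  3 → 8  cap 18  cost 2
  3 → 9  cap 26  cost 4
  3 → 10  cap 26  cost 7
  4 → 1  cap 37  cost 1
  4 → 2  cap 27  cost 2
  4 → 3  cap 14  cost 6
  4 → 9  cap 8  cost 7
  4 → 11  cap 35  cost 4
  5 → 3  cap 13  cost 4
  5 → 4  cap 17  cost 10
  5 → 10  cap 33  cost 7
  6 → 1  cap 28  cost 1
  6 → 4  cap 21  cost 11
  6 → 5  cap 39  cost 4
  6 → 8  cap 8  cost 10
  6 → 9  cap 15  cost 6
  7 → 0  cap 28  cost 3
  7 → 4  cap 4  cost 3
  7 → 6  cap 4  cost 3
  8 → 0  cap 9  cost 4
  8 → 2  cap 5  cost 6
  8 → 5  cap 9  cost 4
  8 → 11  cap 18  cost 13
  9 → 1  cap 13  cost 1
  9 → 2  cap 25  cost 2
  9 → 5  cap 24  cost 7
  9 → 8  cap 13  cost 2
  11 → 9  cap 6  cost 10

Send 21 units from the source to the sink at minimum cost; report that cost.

Minimum cost for 21 units: 361

shortest-cost path #1: 7→4→2→10 push 4 @ unit cost 8 (adds 32)
shortest-cost path #2: 7→6→1→10 push 4 @ unit cost 9 (adds 36)
shortest-cost path #3: 7→0→3→10 push 3 @ unit cost 16 (adds 48)
shortest-cost path #4: 7→0→4→2→10 push 5 @ unit cost 21 (adds 105)
shortest-cost path #5: 7→0→11→9→2→10 push 5 @ unit cost 28 (adds 140)
total cost = 361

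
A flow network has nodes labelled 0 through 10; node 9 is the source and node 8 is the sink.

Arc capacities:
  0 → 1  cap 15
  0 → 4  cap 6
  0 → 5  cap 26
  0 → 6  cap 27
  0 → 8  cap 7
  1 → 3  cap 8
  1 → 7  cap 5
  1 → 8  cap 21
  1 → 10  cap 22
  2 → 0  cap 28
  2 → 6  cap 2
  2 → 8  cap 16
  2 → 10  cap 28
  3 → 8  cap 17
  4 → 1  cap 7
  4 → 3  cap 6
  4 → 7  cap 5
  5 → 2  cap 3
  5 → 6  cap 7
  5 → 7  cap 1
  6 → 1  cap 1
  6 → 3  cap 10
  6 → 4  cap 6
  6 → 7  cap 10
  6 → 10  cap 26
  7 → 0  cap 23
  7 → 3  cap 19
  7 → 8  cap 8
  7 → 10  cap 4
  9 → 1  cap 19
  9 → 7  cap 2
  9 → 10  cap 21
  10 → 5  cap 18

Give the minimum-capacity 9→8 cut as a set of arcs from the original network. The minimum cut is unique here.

augment #1: 9→1→8 push 19
augment #2: 9→7→8 push 2
augment #3: 9→10→5→2→8 push 3
augment #4: 9→10→5→7→8 push 1
augment #5: 9→10→5→6→1→8 push 1
augment #6: 9→10→5→6→3→8 push 6
max flow = 32; residual-reachable set from 9 gives S-side
cut edges (S→T): {(5,2), (5,6), (5,7), (9,1), (9,7)} total cap 32

Min-cut arcs: {(5,2), (5,6), (5,7), (9,1), (9,7)} (total capacity 32)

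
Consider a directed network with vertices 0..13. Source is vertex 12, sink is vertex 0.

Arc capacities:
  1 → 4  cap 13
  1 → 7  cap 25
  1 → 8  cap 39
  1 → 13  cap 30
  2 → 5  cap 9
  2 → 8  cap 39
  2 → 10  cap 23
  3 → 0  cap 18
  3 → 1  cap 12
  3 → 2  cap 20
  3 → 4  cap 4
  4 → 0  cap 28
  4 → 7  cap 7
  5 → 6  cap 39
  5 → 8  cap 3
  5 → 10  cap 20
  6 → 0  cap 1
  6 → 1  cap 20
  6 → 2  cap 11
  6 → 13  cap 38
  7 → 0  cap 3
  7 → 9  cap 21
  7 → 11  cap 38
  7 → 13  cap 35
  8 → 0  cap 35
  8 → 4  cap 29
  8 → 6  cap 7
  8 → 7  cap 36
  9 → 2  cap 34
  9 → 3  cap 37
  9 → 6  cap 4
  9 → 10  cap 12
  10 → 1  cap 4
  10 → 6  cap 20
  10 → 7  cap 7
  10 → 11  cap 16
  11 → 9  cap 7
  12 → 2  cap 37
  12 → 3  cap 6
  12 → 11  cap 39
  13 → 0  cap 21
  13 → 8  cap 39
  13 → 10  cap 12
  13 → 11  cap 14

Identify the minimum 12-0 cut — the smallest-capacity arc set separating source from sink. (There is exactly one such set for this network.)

augment #1: 12→3→0 push 6
augment #2: 12→2→8→0 push 35
augment #3: 12→2→5→6→0 push 1
augment #4: 12→2→8→4→0 push 1
augment #5: 12→11→9→3→0 push 7
max flow = 50; residual-reachable set from 12 gives S-side
cut edges (S→T): {(11,9), (12,2), (12,3)} total cap 50

Min-cut arcs: {(11,9), (12,2), (12,3)} (total capacity 50)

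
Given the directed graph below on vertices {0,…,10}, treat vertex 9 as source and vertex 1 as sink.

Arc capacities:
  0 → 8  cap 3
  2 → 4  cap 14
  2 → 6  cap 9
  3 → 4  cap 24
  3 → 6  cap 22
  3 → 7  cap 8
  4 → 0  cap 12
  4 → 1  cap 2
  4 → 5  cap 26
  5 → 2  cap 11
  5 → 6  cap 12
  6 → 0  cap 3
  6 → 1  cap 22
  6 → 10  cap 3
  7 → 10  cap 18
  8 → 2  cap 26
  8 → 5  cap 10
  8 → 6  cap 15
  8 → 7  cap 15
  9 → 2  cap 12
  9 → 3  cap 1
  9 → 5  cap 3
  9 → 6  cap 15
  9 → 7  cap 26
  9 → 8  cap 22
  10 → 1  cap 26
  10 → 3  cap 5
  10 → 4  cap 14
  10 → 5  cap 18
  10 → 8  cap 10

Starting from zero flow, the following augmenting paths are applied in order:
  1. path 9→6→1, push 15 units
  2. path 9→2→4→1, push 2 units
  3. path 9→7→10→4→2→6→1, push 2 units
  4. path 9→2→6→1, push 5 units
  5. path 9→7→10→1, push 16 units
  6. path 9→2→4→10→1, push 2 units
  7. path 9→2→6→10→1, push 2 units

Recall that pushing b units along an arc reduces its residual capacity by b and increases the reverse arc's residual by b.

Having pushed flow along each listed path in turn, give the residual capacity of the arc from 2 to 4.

Residual capacity of (2,4): 12

after path 1 (9→6→1, push 15): res(2,4)=14
after path 2 (9→2→4→1, push 2): res(2,4)=12
after path 3 (9→7→10→4→2→6→1, push 2): res(2,4)=14
after path 4 (9→2→6→1, push 5): res(2,4)=14
after path 5 (9→7→10→1, push 16): res(2,4)=14
after path 6 (9→2→4→10→1, push 2): res(2,4)=12
after path 7 (9→2→6→10→1, push 2): res(2,4)=12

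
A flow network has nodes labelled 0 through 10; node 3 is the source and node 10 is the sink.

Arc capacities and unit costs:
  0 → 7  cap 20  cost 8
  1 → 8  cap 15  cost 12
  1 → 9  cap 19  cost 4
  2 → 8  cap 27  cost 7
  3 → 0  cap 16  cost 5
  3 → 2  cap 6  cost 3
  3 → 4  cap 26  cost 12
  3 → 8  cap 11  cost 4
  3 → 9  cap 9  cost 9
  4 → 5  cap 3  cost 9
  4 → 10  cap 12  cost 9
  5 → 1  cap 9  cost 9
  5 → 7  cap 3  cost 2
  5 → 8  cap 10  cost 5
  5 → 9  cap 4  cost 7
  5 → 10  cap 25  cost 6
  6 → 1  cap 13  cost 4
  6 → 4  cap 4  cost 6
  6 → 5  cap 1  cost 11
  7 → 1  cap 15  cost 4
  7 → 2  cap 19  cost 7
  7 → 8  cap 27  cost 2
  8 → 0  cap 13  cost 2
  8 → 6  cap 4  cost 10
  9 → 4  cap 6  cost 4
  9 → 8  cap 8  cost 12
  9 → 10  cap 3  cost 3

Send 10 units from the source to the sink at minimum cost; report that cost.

shortest-cost path #1: 3→9→10 push 3 @ unit cost 12 (adds 36)
shortest-cost path #2: 3→4→10 push 7 @ unit cost 21 (adds 147)
total cost = 183

Minimum cost for 10 units: 183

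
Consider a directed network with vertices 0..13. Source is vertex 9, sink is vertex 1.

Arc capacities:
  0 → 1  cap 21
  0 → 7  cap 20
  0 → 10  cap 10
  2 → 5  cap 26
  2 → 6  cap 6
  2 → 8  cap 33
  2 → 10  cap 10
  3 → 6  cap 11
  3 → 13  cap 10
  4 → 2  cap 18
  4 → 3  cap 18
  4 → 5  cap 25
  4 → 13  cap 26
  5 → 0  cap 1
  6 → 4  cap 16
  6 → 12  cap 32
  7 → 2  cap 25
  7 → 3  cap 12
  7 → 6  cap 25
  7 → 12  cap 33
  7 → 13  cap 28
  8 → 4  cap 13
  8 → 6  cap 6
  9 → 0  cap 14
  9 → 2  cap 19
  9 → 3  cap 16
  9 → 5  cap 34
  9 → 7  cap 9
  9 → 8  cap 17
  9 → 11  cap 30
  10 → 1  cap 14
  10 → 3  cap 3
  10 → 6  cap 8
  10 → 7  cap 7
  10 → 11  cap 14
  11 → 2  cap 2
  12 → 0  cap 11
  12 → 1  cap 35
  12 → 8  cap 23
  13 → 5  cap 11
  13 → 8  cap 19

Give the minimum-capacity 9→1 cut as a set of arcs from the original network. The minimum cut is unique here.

Min-cut arcs: {(2,6), (2,10), (3,6), (5,0), (8,6), (9,0), (9,7)} (total capacity 57)

augment #1: 9→0→1 push 14
augment #2: 9→2→10→1 push 10
augment #3: 9→5→0→1 push 1
augment #4: 9→7→12→1 push 9
augment #5: 9→2→6→12→1 push 6
augment #6: 9→3→6→12→1 push 11
augment #7: 9→8→6→12→1 push 6
max flow = 57; residual-reachable set from 9 gives S-side
cut edges (S→T): {(2,6), (2,10), (3,6), (5,0), (8,6), (9,0), (9,7)} total cap 57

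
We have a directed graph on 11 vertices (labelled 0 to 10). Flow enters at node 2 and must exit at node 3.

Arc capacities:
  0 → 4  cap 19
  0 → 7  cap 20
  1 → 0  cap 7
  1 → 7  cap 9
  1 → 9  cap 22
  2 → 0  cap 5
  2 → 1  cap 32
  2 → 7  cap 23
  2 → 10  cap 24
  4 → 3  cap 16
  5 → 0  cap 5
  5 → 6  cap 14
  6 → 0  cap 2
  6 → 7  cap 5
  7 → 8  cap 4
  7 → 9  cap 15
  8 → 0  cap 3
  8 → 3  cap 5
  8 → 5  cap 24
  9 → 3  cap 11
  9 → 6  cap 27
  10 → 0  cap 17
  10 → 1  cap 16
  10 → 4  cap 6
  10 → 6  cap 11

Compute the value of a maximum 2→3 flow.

augment #1: 2→0→4→3 bottleneck 5, total now 5
augment #2: 2→1→9→3 bottleneck 11, total now 16
augment #3: 2→7→8→3 bottleneck 4, total now 20
augment #4: 2→10→4→3 bottleneck 6, total now 26
augment #5: 2→1→0→4→3 bottleneck 5, total now 31

Maximum flow value: 31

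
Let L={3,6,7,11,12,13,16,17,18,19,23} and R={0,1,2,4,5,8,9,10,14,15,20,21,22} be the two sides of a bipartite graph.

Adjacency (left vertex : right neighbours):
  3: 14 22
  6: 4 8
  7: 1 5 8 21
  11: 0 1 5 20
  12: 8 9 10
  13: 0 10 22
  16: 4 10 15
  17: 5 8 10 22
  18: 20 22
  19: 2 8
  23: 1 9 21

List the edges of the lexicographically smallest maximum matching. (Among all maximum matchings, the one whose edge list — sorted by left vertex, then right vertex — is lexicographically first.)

|M| = 11 (so the lex-smallest maximum matching has 11 edges)
process left vertices in ascending order; for each, take the smallest-labelled available neighbour that still permits 11 edges overall, or leave it unmatched if none does
lex-smallest matching: {3-14, 6-4, 7-1, 11-0, 12-8, 13-10, 16-15, 17-5, 18-20, 19-2, 23-9}

Lex-smallest maximum matching: {(3,14), (6,4), (7,1), (11,0), (12,8), (13,10), (16,15), (17,5), (18,20), (19,2), (23,9)}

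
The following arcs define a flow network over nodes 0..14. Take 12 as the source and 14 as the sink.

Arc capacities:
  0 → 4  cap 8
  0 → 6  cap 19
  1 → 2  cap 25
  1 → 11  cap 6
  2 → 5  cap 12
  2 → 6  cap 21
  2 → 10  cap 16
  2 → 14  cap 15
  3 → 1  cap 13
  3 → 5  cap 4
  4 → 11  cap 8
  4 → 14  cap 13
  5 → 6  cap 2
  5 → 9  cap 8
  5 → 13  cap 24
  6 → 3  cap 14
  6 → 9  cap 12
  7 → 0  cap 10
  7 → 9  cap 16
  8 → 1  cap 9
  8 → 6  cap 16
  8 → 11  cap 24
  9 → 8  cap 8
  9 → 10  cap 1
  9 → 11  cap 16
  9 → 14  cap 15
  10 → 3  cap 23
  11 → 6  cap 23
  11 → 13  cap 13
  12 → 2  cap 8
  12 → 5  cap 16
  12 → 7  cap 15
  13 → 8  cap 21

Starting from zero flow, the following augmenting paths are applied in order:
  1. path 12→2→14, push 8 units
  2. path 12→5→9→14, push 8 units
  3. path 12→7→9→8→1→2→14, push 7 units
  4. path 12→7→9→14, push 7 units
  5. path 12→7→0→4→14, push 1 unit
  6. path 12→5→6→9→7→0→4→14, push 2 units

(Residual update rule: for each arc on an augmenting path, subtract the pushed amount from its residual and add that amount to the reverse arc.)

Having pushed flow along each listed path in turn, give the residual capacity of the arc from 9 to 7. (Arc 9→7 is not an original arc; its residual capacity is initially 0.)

Residual capacity of (9,7): 12

after path 1 (12→2→14, push 8): res(9,7)=0
after path 2 (12→5→9→14, push 8): res(9,7)=0
after path 3 (12→7→9→8→1→2→14, push 7): res(9,7)=7
after path 4 (12→7→9→14, push 7): res(9,7)=14
after path 5 (12→7→0→4→14, push 1): res(9,7)=14
after path 6 (12→5→6→9→7→0→4→14, push 2): res(9,7)=12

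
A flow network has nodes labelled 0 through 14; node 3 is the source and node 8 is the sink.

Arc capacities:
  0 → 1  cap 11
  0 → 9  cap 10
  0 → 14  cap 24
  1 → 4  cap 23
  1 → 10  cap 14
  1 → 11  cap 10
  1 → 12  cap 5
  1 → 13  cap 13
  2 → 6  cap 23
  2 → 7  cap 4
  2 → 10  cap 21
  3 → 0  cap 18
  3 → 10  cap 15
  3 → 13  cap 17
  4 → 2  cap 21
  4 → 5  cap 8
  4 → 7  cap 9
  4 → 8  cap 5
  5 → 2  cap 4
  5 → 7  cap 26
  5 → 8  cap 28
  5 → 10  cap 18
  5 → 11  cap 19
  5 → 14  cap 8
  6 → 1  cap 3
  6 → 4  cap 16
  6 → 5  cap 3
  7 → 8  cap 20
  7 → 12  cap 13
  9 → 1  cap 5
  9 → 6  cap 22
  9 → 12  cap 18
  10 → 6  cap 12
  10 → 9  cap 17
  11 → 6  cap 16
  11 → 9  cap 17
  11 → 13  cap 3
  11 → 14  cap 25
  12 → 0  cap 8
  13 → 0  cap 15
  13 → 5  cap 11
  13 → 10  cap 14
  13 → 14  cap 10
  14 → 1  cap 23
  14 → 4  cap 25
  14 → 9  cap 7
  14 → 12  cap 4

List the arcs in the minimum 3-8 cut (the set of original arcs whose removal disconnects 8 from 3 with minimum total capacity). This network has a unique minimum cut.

augment #1: 3→13→5→8 push 11
augment #2: 3→0→1→4→8 push 5
augment #3: 3→10→6→5→8 push 3
augment #4: 3→0→1→4→5→8 push 6
augment #5: 3→0→14→4→5→8 push 2
augment #6: 3→0→14→4→7→8 push 5
augment #7: 3→10→6→4→7→8 push 4
augment #8: 3→10→6→4→2→7→8 push 4
max flow = 40; residual-reachable set from 3 gives S-side
cut edges (S→T): {(2,7), (4,5), (4,7), (4,8), (6,5), (13,5)} total cap 40

Min-cut arcs: {(2,7), (4,5), (4,7), (4,8), (6,5), (13,5)} (total capacity 40)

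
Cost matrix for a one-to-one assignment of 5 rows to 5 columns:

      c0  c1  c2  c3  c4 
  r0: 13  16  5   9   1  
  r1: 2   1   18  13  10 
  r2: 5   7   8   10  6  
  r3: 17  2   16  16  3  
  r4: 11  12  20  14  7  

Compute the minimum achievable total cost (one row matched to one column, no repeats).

optimal assignment: row0→col2 (cost 5), row1→col0 (cost 2), row2→col3 (cost 10), row3→col1 (cost 2), row4→col4 (cost 7)
total = 5 + 2 + 10 + 2 + 7 = 26

Minimum assignment cost: 26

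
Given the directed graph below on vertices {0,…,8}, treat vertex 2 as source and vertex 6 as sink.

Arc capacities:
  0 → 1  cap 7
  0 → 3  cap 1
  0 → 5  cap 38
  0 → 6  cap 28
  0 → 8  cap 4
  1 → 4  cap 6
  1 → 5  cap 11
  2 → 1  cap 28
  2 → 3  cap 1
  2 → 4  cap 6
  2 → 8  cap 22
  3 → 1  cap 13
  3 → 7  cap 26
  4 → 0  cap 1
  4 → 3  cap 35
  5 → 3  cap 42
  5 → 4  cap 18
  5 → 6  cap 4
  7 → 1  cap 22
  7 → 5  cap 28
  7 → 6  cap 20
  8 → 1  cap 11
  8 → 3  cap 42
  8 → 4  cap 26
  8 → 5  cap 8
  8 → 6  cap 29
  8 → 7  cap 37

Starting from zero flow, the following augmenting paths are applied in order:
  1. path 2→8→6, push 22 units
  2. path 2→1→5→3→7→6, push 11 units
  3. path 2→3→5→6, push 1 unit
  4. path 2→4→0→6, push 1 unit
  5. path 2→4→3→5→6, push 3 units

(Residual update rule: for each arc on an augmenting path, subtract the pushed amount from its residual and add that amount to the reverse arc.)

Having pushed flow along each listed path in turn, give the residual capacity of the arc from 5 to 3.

after path 1 (2→8→6, push 22): res(5,3)=42
after path 2 (2→1→5→3→7→6, push 11): res(5,3)=31
after path 3 (2→3→5→6, push 1): res(5,3)=32
after path 4 (2→4→0→6, push 1): res(5,3)=32
after path 5 (2→4→3→5→6, push 3): res(5,3)=35

Residual capacity of (5,3): 35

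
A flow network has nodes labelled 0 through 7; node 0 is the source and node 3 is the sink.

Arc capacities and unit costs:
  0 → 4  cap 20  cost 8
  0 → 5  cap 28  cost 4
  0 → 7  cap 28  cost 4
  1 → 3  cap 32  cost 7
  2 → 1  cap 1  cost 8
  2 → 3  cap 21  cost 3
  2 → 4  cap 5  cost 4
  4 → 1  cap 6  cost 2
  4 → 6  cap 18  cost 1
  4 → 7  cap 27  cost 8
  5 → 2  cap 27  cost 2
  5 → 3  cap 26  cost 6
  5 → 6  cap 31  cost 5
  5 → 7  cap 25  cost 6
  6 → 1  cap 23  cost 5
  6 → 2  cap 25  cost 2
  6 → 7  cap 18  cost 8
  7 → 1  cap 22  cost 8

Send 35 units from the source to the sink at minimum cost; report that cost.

shortest-cost path #1: 0→5→2→3 push 21 @ unit cost 9 (adds 189)
shortest-cost path #2: 0→5→3 push 7 @ unit cost 10 (adds 70)
shortest-cost path #3: 0→4→6→2→5→3 push 7 @ unit cost 15 (adds 105)
total cost = 364

Minimum cost for 35 units: 364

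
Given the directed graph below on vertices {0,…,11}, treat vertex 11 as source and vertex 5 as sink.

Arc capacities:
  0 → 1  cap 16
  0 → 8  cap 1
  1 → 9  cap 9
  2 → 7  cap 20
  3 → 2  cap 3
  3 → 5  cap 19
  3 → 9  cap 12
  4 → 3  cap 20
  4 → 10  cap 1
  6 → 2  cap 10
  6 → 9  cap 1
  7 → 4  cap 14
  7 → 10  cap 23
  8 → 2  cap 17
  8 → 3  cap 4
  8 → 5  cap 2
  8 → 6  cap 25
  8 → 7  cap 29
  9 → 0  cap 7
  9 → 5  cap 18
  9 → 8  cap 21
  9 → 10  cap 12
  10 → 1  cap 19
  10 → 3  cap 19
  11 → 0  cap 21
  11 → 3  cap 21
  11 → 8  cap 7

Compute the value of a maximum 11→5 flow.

augment #1: 11→3→5 bottleneck 19, total now 19
augment #2: 11→8→5 bottleneck 2, total now 21
augment #3: 11→3→9→5 bottleneck 2, total now 23
augment #4: 11→0→1→9→5 bottleneck 9, total now 32
augment #5: 11→8→3→9→5 bottleneck 4, total now 36
augment #6: 11→8→6→9→5 bottleneck 1, total now 37
augment #7: 11→0→8→7→4→3→9→5 bottleneck 1, total now 38

Maximum flow value: 38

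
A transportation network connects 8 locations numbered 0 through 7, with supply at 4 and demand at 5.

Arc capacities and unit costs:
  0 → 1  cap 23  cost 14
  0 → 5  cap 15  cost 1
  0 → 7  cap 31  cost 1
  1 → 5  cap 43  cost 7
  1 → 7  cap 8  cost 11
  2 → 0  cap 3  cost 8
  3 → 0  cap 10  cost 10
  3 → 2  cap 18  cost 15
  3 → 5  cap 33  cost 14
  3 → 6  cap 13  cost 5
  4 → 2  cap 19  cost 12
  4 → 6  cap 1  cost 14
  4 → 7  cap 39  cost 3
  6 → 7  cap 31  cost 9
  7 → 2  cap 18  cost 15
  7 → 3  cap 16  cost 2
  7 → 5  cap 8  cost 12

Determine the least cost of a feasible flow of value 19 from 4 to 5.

shortest-cost path #1: 4→7→5 push 8 @ unit cost 15 (adds 120)
shortest-cost path #2: 4→7→3→0→5 push 10 @ unit cost 16 (adds 160)
shortest-cost path #3: 4→7→3→5 push 1 @ unit cost 19 (adds 19)
total cost = 299

Minimum cost for 19 units: 299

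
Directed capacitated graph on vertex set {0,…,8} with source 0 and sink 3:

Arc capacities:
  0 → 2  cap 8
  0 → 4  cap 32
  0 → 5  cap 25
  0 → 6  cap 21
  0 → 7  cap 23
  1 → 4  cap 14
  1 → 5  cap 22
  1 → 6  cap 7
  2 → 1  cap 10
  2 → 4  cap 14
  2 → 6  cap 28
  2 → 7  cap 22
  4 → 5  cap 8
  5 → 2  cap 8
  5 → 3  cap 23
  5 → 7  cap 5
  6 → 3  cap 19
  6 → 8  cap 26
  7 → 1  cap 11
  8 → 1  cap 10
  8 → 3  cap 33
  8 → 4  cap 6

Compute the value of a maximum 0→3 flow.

Maximum flow value: 67

augment #1: 0→5→3 bottleneck 23, total now 23
augment #2: 0→6→3 bottleneck 19, total now 42
augment #3: 0→6→8→3 bottleneck 2, total now 44
augment #4: 0→2→6→8→3 bottleneck 8, total now 52
augment #5: 0→5→2→6→8→3 bottleneck 2, total now 54
augment #6: 0→7→1→6→8→3 bottleneck 7, total now 61
augment #7: 0→4→5→2→6→8→3 bottleneck 6, total now 67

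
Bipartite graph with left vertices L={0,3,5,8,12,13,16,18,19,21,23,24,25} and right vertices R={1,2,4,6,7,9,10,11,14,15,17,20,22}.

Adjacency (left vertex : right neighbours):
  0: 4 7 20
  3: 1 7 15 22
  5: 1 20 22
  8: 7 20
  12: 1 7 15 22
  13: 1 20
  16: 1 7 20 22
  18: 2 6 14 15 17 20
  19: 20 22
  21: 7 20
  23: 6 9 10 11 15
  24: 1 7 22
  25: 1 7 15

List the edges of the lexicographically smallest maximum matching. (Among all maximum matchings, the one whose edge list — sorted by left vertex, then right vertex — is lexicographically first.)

|M| = 8 (so the lex-smallest maximum matching has 8 edges)
process left vertices in ascending order; for each, take the smallest-labelled available neighbour that still permits 8 edges overall, or leave it unmatched if none does
lex-smallest matching: {0-4, 3-1, 5-20, 8-7, 12-15, 16-22, 18-2, 23-6}

Lex-smallest maximum matching: {(0,4), (3,1), (5,20), (8,7), (12,15), (16,22), (18,2), (23,6)}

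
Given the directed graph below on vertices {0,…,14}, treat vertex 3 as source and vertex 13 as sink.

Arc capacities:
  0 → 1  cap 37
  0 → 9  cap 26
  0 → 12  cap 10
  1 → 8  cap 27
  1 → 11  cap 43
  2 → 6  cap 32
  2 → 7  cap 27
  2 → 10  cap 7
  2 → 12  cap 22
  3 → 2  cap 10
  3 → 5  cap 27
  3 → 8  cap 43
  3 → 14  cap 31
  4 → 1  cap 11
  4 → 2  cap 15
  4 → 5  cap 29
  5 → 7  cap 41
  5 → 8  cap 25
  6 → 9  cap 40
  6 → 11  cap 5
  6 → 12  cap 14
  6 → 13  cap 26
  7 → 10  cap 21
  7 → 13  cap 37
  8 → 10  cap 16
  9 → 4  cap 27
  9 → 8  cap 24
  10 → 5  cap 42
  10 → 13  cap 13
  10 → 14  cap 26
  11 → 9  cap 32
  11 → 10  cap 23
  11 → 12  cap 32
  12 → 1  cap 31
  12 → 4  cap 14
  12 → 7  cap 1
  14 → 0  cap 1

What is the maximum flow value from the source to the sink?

augment #1: 3→2→6→13 bottleneck 10, total now 10
augment #2: 3→5→7→13 bottleneck 27, total now 37
augment #3: 3→8→10→13 bottleneck 13, total now 50
augment #4: 3→8→10→5→7→13 bottleneck 3, total now 53
augment #5: 3→14→0→12→7→13 bottleneck 1, total now 54

Maximum flow value: 54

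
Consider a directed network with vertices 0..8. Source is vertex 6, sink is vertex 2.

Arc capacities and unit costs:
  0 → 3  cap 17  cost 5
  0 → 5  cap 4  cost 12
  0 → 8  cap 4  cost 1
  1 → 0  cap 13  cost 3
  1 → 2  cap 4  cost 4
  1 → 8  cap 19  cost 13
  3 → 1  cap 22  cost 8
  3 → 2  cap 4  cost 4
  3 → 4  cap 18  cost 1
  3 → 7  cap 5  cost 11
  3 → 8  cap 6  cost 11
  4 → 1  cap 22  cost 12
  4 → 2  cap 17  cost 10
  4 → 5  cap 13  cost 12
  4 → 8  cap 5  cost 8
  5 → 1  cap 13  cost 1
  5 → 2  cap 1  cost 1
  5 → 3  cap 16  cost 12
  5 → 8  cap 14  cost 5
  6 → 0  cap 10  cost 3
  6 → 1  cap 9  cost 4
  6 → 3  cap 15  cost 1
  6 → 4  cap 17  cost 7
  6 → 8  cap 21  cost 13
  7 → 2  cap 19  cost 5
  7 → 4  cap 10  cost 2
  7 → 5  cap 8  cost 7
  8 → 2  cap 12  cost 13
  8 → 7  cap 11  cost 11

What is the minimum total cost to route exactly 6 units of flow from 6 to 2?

shortest-cost path #1: 6→3→2 push 4 @ unit cost 5 (adds 20)
shortest-cost path #2: 6→1→2 push 2 @ unit cost 8 (adds 16)
total cost = 36

Minimum cost for 6 units: 36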